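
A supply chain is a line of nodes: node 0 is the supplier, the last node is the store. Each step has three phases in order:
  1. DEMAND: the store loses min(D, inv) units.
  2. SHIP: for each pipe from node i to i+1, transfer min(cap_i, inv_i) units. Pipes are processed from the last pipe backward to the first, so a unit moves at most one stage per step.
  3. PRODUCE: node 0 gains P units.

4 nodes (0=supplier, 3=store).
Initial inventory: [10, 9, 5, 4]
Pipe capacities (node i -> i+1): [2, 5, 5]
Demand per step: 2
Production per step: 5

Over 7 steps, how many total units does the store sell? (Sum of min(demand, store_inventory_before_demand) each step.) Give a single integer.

Step 1: sold=2 (running total=2) -> [13 6 5 7]
Step 2: sold=2 (running total=4) -> [16 3 5 10]
Step 3: sold=2 (running total=6) -> [19 2 3 13]
Step 4: sold=2 (running total=8) -> [22 2 2 14]
Step 5: sold=2 (running total=10) -> [25 2 2 14]
Step 6: sold=2 (running total=12) -> [28 2 2 14]
Step 7: sold=2 (running total=14) -> [31 2 2 14]

Answer: 14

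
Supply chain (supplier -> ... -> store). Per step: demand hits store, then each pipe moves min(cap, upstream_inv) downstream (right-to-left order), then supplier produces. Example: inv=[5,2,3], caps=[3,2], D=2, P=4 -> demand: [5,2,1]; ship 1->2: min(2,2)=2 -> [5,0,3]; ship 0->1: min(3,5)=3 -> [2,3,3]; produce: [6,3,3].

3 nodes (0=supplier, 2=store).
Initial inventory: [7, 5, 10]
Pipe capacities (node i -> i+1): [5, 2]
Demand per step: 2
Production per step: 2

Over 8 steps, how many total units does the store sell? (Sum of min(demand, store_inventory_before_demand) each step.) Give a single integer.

Answer: 16

Derivation:
Step 1: sold=2 (running total=2) -> [4 8 10]
Step 2: sold=2 (running total=4) -> [2 10 10]
Step 3: sold=2 (running total=6) -> [2 10 10]
Step 4: sold=2 (running total=8) -> [2 10 10]
Step 5: sold=2 (running total=10) -> [2 10 10]
Step 6: sold=2 (running total=12) -> [2 10 10]
Step 7: sold=2 (running total=14) -> [2 10 10]
Step 8: sold=2 (running total=16) -> [2 10 10]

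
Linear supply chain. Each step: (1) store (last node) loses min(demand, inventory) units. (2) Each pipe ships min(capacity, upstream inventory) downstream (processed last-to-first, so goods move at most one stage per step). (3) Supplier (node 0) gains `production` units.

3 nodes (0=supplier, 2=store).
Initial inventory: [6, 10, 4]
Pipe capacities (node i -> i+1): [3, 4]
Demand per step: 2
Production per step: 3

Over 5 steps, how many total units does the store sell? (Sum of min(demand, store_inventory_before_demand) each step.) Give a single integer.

Step 1: sold=2 (running total=2) -> [6 9 6]
Step 2: sold=2 (running total=4) -> [6 8 8]
Step 3: sold=2 (running total=6) -> [6 7 10]
Step 4: sold=2 (running total=8) -> [6 6 12]
Step 5: sold=2 (running total=10) -> [6 5 14]

Answer: 10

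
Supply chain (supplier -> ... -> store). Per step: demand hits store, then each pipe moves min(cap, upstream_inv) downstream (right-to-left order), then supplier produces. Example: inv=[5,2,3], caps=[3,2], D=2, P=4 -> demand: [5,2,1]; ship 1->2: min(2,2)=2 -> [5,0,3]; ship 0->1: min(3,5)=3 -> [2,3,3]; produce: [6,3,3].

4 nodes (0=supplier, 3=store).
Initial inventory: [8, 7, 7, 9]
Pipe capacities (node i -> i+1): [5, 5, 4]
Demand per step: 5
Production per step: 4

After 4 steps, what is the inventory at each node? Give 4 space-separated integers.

Step 1: demand=5,sold=5 ship[2->3]=4 ship[1->2]=5 ship[0->1]=5 prod=4 -> inv=[7 7 8 8]
Step 2: demand=5,sold=5 ship[2->3]=4 ship[1->2]=5 ship[0->1]=5 prod=4 -> inv=[6 7 9 7]
Step 3: demand=5,sold=5 ship[2->3]=4 ship[1->2]=5 ship[0->1]=5 prod=4 -> inv=[5 7 10 6]
Step 4: demand=5,sold=5 ship[2->3]=4 ship[1->2]=5 ship[0->1]=5 prod=4 -> inv=[4 7 11 5]

4 7 11 5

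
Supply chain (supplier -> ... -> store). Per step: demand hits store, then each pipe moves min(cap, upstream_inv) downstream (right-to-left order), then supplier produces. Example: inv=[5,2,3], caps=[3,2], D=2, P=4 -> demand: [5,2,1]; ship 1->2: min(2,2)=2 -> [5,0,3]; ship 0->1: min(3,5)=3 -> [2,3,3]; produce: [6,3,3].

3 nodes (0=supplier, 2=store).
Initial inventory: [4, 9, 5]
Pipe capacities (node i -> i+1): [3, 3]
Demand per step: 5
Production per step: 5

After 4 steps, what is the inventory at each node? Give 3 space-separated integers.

Step 1: demand=5,sold=5 ship[1->2]=3 ship[0->1]=3 prod=5 -> inv=[6 9 3]
Step 2: demand=5,sold=3 ship[1->2]=3 ship[0->1]=3 prod=5 -> inv=[8 9 3]
Step 3: demand=5,sold=3 ship[1->2]=3 ship[0->1]=3 prod=5 -> inv=[10 9 3]
Step 4: demand=5,sold=3 ship[1->2]=3 ship[0->1]=3 prod=5 -> inv=[12 9 3]

12 9 3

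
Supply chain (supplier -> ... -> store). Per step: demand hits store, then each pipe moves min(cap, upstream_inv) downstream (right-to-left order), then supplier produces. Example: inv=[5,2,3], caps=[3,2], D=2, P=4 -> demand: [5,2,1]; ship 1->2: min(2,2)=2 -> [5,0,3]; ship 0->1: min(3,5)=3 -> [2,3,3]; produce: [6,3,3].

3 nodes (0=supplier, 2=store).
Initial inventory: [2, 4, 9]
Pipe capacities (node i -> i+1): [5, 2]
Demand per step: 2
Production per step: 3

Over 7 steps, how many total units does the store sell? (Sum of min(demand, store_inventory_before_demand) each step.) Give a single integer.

Step 1: sold=2 (running total=2) -> [3 4 9]
Step 2: sold=2 (running total=4) -> [3 5 9]
Step 3: sold=2 (running total=6) -> [3 6 9]
Step 4: sold=2 (running total=8) -> [3 7 9]
Step 5: sold=2 (running total=10) -> [3 8 9]
Step 6: sold=2 (running total=12) -> [3 9 9]
Step 7: sold=2 (running total=14) -> [3 10 9]

Answer: 14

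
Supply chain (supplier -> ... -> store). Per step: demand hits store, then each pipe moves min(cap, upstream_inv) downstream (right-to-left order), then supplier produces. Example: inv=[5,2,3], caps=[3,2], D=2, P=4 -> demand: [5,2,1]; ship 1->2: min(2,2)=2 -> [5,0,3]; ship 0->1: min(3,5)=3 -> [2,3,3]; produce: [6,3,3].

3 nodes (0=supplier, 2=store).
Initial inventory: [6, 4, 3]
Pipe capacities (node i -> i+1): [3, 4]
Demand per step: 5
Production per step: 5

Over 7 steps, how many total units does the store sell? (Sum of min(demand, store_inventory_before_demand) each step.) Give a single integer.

Step 1: sold=3 (running total=3) -> [8 3 4]
Step 2: sold=4 (running total=7) -> [10 3 3]
Step 3: sold=3 (running total=10) -> [12 3 3]
Step 4: sold=3 (running total=13) -> [14 3 3]
Step 5: sold=3 (running total=16) -> [16 3 3]
Step 6: sold=3 (running total=19) -> [18 3 3]
Step 7: sold=3 (running total=22) -> [20 3 3]

Answer: 22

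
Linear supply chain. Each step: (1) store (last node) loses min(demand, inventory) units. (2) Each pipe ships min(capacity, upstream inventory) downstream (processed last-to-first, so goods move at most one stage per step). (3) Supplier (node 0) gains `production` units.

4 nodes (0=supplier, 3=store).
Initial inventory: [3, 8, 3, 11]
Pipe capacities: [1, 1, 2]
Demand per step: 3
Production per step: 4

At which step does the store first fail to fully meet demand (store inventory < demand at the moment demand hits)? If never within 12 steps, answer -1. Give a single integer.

Step 1: demand=3,sold=3 ship[2->3]=2 ship[1->2]=1 ship[0->1]=1 prod=4 -> [6 8 2 10]
Step 2: demand=3,sold=3 ship[2->3]=2 ship[1->2]=1 ship[0->1]=1 prod=4 -> [9 8 1 9]
Step 3: demand=3,sold=3 ship[2->3]=1 ship[1->2]=1 ship[0->1]=1 prod=4 -> [12 8 1 7]
Step 4: demand=3,sold=3 ship[2->3]=1 ship[1->2]=1 ship[0->1]=1 prod=4 -> [15 8 1 5]
Step 5: demand=3,sold=3 ship[2->3]=1 ship[1->2]=1 ship[0->1]=1 prod=4 -> [18 8 1 3]
Step 6: demand=3,sold=3 ship[2->3]=1 ship[1->2]=1 ship[0->1]=1 prod=4 -> [21 8 1 1]
Step 7: demand=3,sold=1 ship[2->3]=1 ship[1->2]=1 ship[0->1]=1 prod=4 -> [24 8 1 1]
Step 8: demand=3,sold=1 ship[2->3]=1 ship[1->2]=1 ship[0->1]=1 prod=4 -> [27 8 1 1]
Step 9: demand=3,sold=1 ship[2->3]=1 ship[1->2]=1 ship[0->1]=1 prod=4 -> [30 8 1 1]
Step 10: demand=3,sold=1 ship[2->3]=1 ship[1->2]=1 ship[0->1]=1 prod=4 -> [33 8 1 1]
Step 11: demand=3,sold=1 ship[2->3]=1 ship[1->2]=1 ship[0->1]=1 prod=4 -> [36 8 1 1]
Step 12: demand=3,sold=1 ship[2->3]=1 ship[1->2]=1 ship[0->1]=1 prod=4 -> [39 8 1 1]
First stockout at step 7

7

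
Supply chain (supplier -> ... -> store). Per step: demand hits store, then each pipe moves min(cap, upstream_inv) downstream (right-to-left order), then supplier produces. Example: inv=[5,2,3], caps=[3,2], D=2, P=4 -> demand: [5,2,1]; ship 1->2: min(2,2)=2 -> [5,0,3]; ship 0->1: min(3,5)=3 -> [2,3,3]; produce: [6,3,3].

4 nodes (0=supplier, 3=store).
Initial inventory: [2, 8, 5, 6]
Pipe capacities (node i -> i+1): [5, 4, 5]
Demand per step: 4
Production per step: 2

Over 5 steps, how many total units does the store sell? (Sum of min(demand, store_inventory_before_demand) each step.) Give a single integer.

Answer: 20

Derivation:
Step 1: sold=4 (running total=4) -> [2 6 4 7]
Step 2: sold=4 (running total=8) -> [2 4 4 7]
Step 3: sold=4 (running total=12) -> [2 2 4 7]
Step 4: sold=4 (running total=16) -> [2 2 2 7]
Step 5: sold=4 (running total=20) -> [2 2 2 5]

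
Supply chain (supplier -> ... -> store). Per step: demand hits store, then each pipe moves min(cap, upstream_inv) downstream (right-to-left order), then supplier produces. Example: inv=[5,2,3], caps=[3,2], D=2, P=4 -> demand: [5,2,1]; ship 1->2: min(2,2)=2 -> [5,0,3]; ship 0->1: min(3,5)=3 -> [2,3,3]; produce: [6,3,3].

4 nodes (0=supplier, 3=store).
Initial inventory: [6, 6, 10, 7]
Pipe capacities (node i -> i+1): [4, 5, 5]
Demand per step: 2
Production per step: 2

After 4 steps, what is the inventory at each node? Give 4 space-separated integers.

Step 1: demand=2,sold=2 ship[2->3]=5 ship[1->2]=5 ship[0->1]=4 prod=2 -> inv=[4 5 10 10]
Step 2: demand=2,sold=2 ship[2->3]=5 ship[1->2]=5 ship[0->1]=4 prod=2 -> inv=[2 4 10 13]
Step 3: demand=2,sold=2 ship[2->3]=5 ship[1->2]=4 ship[0->1]=2 prod=2 -> inv=[2 2 9 16]
Step 4: demand=2,sold=2 ship[2->3]=5 ship[1->2]=2 ship[0->1]=2 prod=2 -> inv=[2 2 6 19]

2 2 6 19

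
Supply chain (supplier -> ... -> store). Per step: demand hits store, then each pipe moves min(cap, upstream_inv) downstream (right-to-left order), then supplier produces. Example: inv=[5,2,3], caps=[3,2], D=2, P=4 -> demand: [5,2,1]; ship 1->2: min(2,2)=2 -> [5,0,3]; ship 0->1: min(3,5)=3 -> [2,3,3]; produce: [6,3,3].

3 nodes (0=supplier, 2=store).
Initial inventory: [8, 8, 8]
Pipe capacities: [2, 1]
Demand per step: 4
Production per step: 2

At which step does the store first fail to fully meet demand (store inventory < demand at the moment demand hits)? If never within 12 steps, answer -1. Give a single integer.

Step 1: demand=4,sold=4 ship[1->2]=1 ship[0->1]=2 prod=2 -> [8 9 5]
Step 2: demand=4,sold=4 ship[1->2]=1 ship[0->1]=2 prod=2 -> [8 10 2]
Step 3: demand=4,sold=2 ship[1->2]=1 ship[0->1]=2 prod=2 -> [8 11 1]
Step 4: demand=4,sold=1 ship[1->2]=1 ship[0->1]=2 prod=2 -> [8 12 1]
Step 5: demand=4,sold=1 ship[1->2]=1 ship[0->1]=2 prod=2 -> [8 13 1]
Step 6: demand=4,sold=1 ship[1->2]=1 ship[0->1]=2 prod=2 -> [8 14 1]
Step 7: demand=4,sold=1 ship[1->2]=1 ship[0->1]=2 prod=2 -> [8 15 1]
Step 8: demand=4,sold=1 ship[1->2]=1 ship[0->1]=2 prod=2 -> [8 16 1]
Step 9: demand=4,sold=1 ship[1->2]=1 ship[0->1]=2 prod=2 -> [8 17 1]
Step 10: demand=4,sold=1 ship[1->2]=1 ship[0->1]=2 prod=2 -> [8 18 1]
Step 11: demand=4,sold=1 ship[1->2]=1 ship[0->1]=2 prod=2 -> [8 19 1]
Step 12: demand=4,sold=1 ship[1->2]=1 ship[0->1]=2 prod=2 -> [8 20 1]
First stockout at step 3

3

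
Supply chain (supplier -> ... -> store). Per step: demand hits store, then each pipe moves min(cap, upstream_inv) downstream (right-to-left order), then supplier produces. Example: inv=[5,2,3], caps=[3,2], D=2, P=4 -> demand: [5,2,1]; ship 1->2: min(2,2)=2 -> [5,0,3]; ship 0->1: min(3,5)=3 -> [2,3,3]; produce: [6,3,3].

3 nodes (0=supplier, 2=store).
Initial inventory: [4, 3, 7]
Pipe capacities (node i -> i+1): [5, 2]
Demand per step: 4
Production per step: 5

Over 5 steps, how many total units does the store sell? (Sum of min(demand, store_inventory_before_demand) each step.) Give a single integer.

Step 1: sold=4 (running total=4) -> [5 5 5]
Step 2: sold=4 (running total=8) -> [5 8 3]
Step 3: sold=3 (running total=11) -> [5 11 2]
Step 4: sold=2 (running total=13) -> [5 14 2]
Step 5: sold=2 (running total=15) -> [5 17 2]

Answer: 15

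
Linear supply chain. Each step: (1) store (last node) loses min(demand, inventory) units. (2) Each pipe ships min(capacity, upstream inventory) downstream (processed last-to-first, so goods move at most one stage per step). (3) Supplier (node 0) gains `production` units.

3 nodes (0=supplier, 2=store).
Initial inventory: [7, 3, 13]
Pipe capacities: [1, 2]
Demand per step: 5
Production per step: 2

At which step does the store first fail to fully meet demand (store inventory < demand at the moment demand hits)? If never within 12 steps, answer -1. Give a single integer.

Step 1: demand=5,sold=5 ship[1->2]=2 ship[0->1]=1 prod=2 -> [8 2 10]
Step 2: demand=5,sold=5 ship[1->2]=2 ship[0->1]=1 prod=2 -> [9 1 7]
Step 3: demand=5,sold=5 ship[1->2]=1 ship[0->1]=1 prod=2 -> [10 1 3]
Step 4: demand=5,sold=3 ship[1->2]=1 ship[0->1]=1 prod=2 -> [11 1 1]
Step 5: demand=5,sold=1 ship[1->2]=1 ship[0->1]=1 prod=2 -> [12 1 1]
Step 6: demand=5,sold=1 ship[1->2]=1 ship[0->1]=1 prod=2 -> [13 1 1]
Step 7: demand=5,sold=1 ship[1->2]=1 ship[0->1]=1 prod=2 -> [14 1 1]
Step 8: demand=5,sold=1 ship[1->2]=1 ship[0->1]=1 prod=2 -> [15 1 1]
Step 9: demand=5,sold=1 ship[1->2]=1 ship[0->1]=1 prod=2 -> [16 1 1]
Step 10: demand=5,sold=1 ship[1->2]=1 ship[0->1]=1 prod=2 -> [17 1 1]
Step 11: demand=5,sold=1 ship[1->2]=1 ship[0->1]=1 prod=2 -> [18 1 1]
Step 12: demand=5,sold=1 ship[1->2]=1 ship[0->1]=1 prod=2 -> [19 1 1]
First stockout at step 4

4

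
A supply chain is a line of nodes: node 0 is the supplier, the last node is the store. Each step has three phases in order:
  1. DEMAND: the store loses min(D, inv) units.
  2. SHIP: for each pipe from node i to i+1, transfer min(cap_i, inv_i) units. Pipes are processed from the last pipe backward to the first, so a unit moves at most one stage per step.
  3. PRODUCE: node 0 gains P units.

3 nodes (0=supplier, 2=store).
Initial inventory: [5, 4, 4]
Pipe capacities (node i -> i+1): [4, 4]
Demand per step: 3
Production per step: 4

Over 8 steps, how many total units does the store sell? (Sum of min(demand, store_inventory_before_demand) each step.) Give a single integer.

Answer: 24

Derivation:
Step 1: sold=3 (running total=3) -> [5 4 5]
Step 2: sold=3 (running total=6) -> [5 4 6]
Step 3: sold=3 (running total=9) -> [5 4 7]
Step 4: sold=3 (running total=12) -> [5 4 8]
Step 5: sold=3 (running total=15) -> [5 4 9]
Step 6: sold=3 (running total=18) -> [5 4 10]
Step 7: sold=3 (running total=21) -> [5 4 11]
Step 8: sold=3 (running total=24) -> [5 4 12]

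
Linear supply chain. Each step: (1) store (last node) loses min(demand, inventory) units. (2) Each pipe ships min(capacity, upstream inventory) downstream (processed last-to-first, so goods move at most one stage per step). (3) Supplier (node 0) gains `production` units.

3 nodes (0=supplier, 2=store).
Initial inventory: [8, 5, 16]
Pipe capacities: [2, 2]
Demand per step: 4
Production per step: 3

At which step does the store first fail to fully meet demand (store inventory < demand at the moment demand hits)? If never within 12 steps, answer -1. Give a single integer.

Step 1: demand=4,sold=4 ship[1->2]=2 ship[0->1]=2 prod=3 -> [9 5 14]
Step 2: demand=4,sold=4 ship[1->2]=2 ship[0->1]=2 prod=3 -> [10 5 12]
Step 3: demand=4,sold=4 ship[1->2]=2 ship[0->1]=2 prod=3 -> [11 5 10]
Step 4: demand=4,sold=4 ship[1->2]=2 ship[0->1]=2 prod=3 -> [12 5 8]
Step 5: demand=4,sold=4 ship[1->2]=2 ship[0->1]=2 prod=3 -> [13 5 6]
Step 6: demand=4,sold=4 ship[1->2]=2 ship[0->1]=2 prod=3 -> [14 5 4]
Step 7: demand=4,sold=4 ship[1->2]=2 ship[0->1]=2 prod=3 -> [15 5 2]
Step 8: demand=4,sold=2 ship[1->2]=2 ship[0->1]=2 prod=3 -> [16 5 2]
Step 9: demand=4,sold=2 ship[1->2]=2 ship[0->1]=2 prod=3 -> [17 5 2]
Step 10: demand=4,sold=2 ship[1->2]=2 ship[0->1]=2 prod=3 -> [18 5 2]
Step 11: demand=4,sold=2 ship[1->2]=2 ship[0->1]=2 prod=3 -> [19 5 2]
Step 12: demand=4,sold=2 ship[1->2]=2 ship[0->1]=2 prod=3 -> [20 5 2]
First stockout at step 8

8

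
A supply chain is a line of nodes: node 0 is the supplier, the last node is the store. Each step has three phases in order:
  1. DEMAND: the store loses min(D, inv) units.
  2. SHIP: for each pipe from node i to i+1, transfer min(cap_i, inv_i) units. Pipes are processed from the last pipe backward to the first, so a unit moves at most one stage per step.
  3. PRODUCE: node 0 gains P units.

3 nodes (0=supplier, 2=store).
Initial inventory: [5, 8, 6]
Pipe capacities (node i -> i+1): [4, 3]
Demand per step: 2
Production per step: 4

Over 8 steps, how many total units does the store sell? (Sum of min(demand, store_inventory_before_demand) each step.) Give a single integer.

Step 1: sold=2 (running total=2) -> [5 9 7]
Step 2: sold=2 (running total=4) -> [5 10 8]
Step 3: sold=2 (running total=6) -> [5 11 9]
Step 4: sold=2 (running total=8) -> [5 12 10]
Step 5: sold=2 (running total=10) -> [5 13 11]
Step 6: sold=2 (running total=12) -> [5 14 12]
Step 7: sold=2 (running total=14) -> [5 15 13]
Step 8: sold=2 (running total=16) -> [5 16 14]

Answer: 16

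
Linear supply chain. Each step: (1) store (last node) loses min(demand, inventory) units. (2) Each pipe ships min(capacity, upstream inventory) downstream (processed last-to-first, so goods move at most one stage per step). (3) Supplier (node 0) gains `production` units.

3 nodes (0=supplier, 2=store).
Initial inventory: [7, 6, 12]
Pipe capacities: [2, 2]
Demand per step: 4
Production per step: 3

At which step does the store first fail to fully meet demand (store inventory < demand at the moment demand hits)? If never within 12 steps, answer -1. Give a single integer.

Step 1: demand=4,sold=4 ship[1->2]=2 ship[0->1]=2 prod=3 -> [8 6 10]
Step 2: demand=4,sold=4 ship[1->2]=2 ship[0->1]=2 prod=3 -> [9 6 8]
Step 3: demand=4,sold=4 ship[1->2]=2 ship[0->1]=2 prod=3 -> [10 6 6]
Step 4: demand=4,sold=4 ship[1->2]=2 ship[0->1]=2 prod=3 -> [11 6 4]
Step 5: demand=4,sold=4 ship[1->2]=2 ship[0->1]=2 prod=3 -> [12 6 2]
Step 6: demand=4,sold=2 ship[1->2]=2 ship[0->1]=2 prod=3 -> [13 6 2]
Step 7: demand=4,sold=2 ship[1->2]=2 ship[0->1]=2 prod=3 -> [14 6 2]
Step 8: demand=4,sold=2 ship[1->2]=2 ship[0->1]=2 prod=3 -> [15 6 2]
Step 9: demand=4,sold=2 ship[1->2]=2 ship[0->1]=2 prod=3 -> [16 6 2]
Step 10: demand=4,sold=2 ship[1->2]=2 ship[0->1]=2 prod=3 -> [17 6 2]
Step 11: demand=4,sold=2 ship[1->2]=2 ship[0->1]=2 prod=3 -> [18 6 2]
Step 12: demand=4,sold=2 ship[1->2]=2 ship[0->1]=2 prod=3 -> [19 6 2]
First stockout at step 6

6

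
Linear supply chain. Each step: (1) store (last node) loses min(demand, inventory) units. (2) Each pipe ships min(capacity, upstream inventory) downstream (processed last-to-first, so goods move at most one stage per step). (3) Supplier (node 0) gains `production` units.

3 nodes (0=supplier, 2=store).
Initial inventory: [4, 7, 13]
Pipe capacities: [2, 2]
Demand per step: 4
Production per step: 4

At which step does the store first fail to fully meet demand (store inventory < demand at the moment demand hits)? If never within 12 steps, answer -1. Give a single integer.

Step 1: demand=4,sold=4 ship[1->2]=2 ship[0->1]=2 prod=4 -> [6 7 11]
Step 2: demand=4,sold=4 ship[1->2]=2 ship[0->1]=2 prod=4 -> [8 7 9]
Step 3: demand=4,sold=4 ship[1->2]=2 ship[0->1]=2 prod=4 -> [10 7 7]
Step 4: demand=4,sold=4 ship[1->2]=2 ship[0->1]=2 prod=4 -> [12 7 5]
Step 5: demand=4,sold=4 ship[1->2]=2 ship[0->1]=2 prod=4 -> [14 7 3]
Step 6: demand=4,sold=3 ship[1->2]=2 ship[0->1]=2 prod=4 -> [16 7 2]
Step 7: demand=4,sold=2 ship[1->2]=2 ship[0->1]=2 prod=4 -> [18 7 2]
Step 8: demand=4,sold=2 ship[1->2]=2 ship[0->1]=2 prod=4 -> [20 7 2]
Step 9: demand=4,sold=2 ship[1->2]=2 ship[0->1]=2 prod=4 -> [22 7 2]
Step 10: demand=4,sold=2 ship[1->2]=2 ship[0->1]=2 prod=4 -> [24 7 2]
Step 11: demand=4,sold=2 ship[1->2]=2 ship[0->1]=2 prod=4 -> [26 7 2]
Step 12: demand=4,sold=2 ship[1->2]=2 ship[0->1]=2 prod=4 -> [28 7 2]
First stockout at step 6

6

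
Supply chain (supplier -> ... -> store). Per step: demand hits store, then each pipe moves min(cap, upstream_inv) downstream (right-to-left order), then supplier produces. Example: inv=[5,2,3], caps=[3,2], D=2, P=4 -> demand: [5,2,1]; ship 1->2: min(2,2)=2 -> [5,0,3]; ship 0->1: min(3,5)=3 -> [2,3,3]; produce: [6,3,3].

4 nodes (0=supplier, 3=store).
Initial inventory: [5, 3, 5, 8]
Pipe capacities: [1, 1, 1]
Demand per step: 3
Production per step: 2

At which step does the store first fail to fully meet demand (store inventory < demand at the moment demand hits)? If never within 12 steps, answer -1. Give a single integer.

Step 1: demand=3,sold=3 ship[2->3]=1 ship[1->2]=1 ship[0->1]=1 prod=2 -> [6 3 5 6]
Step 2: demand=3,sold=3 ship[2->3]=1 ship[1->2]=1 ship[0->1]=1 prod=2 -> [7 3 5 4]
Step 3: demand=3,sold=3 ship[2->3]=1 ship[1->2]=1 ship[0->1]=1 prod=2 -> [8 3 5 2]
Step 4: demand=3,sold=2 ship[2->3]=1 ship[1->2]=1 ship[0->1]=1 prod=2 -> [9 3 5 1]
Step 5: demand=3,sold=1 ship[2->3]=1 ship[1->2]=1 ship[0->1]=1 prod=2 -> [10 3 5 1]
Step 6: demand=3,sold=1 ship[2->3]=1 ship[1->2]=1 ship[0->1]=1 prod=2 -> [11 3 5 1]
Step 7: demand=3,sold=1 ship[2->3]=1 ship[1->2]=1 ship[0->1]=1 prod=2 -> [12 3 5 1]
Step 8: demand=3,sold=1 ship[2->3]=1 ship[1->2]=1 ship[0->1]=1 prod=2 -> [13 3 5 1]
Step 9: demand=3,sold=1 ship[2->3]=1 ship[1->2]=1 ship[0->1]=1 prod=2 -> [14 3 5 1]
Step 10: demand=3,sold=1 ship[2->3]=1 ship[1->2]=1 ship[0->1]=1 prod=2 -> [15 3 5 1]
Step 11: demand=3,sold=1 ship[2->3]=1 ship[1->2]=1 ship[0->1]=1 prod=2 -> [16 3 5 1]
Step 12: demand=3,sold=1 ship[2->3]=1 ship[1->2]=1 ship[0->1]=1 prod=2 -> [17 3 5 1]
First stockout at step 4

4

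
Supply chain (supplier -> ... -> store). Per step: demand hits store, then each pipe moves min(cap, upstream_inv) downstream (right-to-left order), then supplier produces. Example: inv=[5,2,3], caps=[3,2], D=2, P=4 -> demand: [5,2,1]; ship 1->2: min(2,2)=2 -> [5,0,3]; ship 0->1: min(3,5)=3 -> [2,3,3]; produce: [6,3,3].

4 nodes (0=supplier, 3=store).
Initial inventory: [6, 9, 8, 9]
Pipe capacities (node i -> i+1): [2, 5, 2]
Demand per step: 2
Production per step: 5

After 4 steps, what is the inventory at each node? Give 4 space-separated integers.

Step 1: demand=2,sold=2 ship[2->3]=2 ship[1->2]=5 ship[0->1]=2 prod=5 -> inv=[9 6 11 9]
Step 2: demand=2,sold=2 ship[2->3]=2 ship[1->2]=5 ship[0->1]=2 prod=5 -> inv=[12 3 14 9]
Step 3: demand=2,sold=2 ship[2->3]=2 ship[1->2]=3 ship[0->1]=2 prod=5 -> inv=[15 2 15 9]
Step 4: demand=2,sold=2 ship[2->3]=2 ship[1->2]=2 ship[0->1]=2 prod=5 -> inv=[18 2 15 9]

18 2 15 9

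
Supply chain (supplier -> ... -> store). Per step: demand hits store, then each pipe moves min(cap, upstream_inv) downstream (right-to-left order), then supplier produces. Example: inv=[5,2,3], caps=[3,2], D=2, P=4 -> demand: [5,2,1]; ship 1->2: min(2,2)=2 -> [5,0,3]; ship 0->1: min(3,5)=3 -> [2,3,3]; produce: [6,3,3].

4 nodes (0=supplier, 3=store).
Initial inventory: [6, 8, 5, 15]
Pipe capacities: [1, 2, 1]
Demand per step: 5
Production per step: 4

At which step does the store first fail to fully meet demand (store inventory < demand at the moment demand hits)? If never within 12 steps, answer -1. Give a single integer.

Step 1: demand=5,sold=5 ship[2->3]=1 ship[1->2]=2 ship[0->1]=1 prod=4 -> [9 7 6 11]
Step 2: demand=5,sold=5 ship[2->3]=1 ship[1->2]=2 ship[0->1]=1 prod=4 -> [12 6 7 7]
Step 3: demand=5,sold=5 ship[2->3]=1 ship[1->2]=2 ship[0->1]=1 prod=4 -> [15 5 8 3]
Step 4: demand=5,sold=3 ship[2->3]=1 ship[1->2]=2 ship[0->1]=1 prod=4 -> [18 4 9 1]
Step 5: demand=5,sold=1 ship[2->3]=1 ship[1->2]=2 ship[0->1]=1 prod=4 -> [21 3 10 1]
Step 6: demand=5,sold=1 ship[2->3]=1 ship[1->2]=2 ship[0->1]=1 prod=4 -> [24 2 11 1]
Step 7: demand=5,sold=1 ship[2->3]=1 ship[1->2]=2 ship[0->1]=1 prod=4 -> [27 1 12 1]
Step 8: demand=5,sold=1 ship[2->3]=1 ship[1->2]=1 ship[0->1]=1 prod=4 -> [30 1 12 1]
Step 9: demand=5,sold=1 ship[2->3]=1 ship[1->2]=1 ship[0->1]=1 prod=4 -> [33 1 12 1]
Step 10: demand=5,sold=1 ship[2->3]=1 ship[1->2]=1 ship[0->1]=1 prod=4 -> [36 1 12 1]
Step 11: demand=5,sold=1 ship[2->3]=1 ship[1->2]=1 ship[0->1]=1 prod=4 -> [39 1 12 1]
Step 12: demand=5,sold=1 ship[2->3]=1 ship[1->2]=1 ship[0->1]=1 prod=4 -> [42 1 12 1]
First stockout at step 4

4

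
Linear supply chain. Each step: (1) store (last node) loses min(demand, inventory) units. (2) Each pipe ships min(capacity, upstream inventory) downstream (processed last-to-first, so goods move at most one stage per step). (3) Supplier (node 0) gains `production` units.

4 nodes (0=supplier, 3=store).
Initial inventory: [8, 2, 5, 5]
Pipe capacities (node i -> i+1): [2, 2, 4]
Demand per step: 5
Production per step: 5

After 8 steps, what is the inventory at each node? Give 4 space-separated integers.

Step 1: demand=5,sold=5 ship[2->3]=4 ship[1->2]=2 ship[0->1]=2 prod=5 -> inv=[11 2 3 4]
Step 2: demand=5,sold=4 ship[2->3]=3 ship[1->2]=2 ship[0->1]=2 prod=5 -> inv=[14 2 2 3]
Step 3: demand=5,sold=3 ship[2->3]=2 ship[1->2]=2 ship[0->1]=2 prod=5 -> inv=[17 2 2 2]
Step 4: demand=5,sold=2 ship[2->3]=2 ship[1->2]=2 ship[0->1]=2 prod=5 -> inv=[20 2 2 2]
Step 5: demand=5,sold=2 ship[2->3]=2 ship[1->2]=2 ship[0->1]=2 prod=5 -> inv=[23 2 2 2]
Step 6: demand=5,sold=2 ship[2->3]=2 ship[1->2]=2 ship[0->1]=2 prod=5 -> inv=[26 2 2 2]
Step 7: demand=5,sold=2 ship[2->3]=2 ship[1->2]=2 ship[0->1]=2 prod=5 -> inv=[29 2 2 2]
Step 8: demand=5,sold=2 ship[2->3]=2 ship[1->2]=2 ship[0->1]=2 prod=5 -> inv=[32 2 2 2]

32 2 2 2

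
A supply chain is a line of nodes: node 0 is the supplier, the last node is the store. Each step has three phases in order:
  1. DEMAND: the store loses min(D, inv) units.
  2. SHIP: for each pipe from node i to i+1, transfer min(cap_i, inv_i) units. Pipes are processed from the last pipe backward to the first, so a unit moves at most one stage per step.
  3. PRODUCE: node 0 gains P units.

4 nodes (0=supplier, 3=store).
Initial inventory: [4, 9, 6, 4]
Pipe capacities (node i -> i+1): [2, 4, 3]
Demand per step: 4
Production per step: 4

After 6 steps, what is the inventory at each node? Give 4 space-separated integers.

Step 1: demand=4,sold=4 ship[2->3]=3 ship[1->2]=4 ship[0->1]=2 prod=4 -> inv=[6 7 7 3]
Step 2: demand=4,sold=3 ship[2->3]=3 ship[1->2]=4 ship[0->1]=2 prod=4 -> inv=[8 5 8 3]
Step 3: demand=4,sold=3 ship[2->3]=3 ship[1->2]=4 ship[0->1]=2 prod=4 -> inv=[10 3 9 3]
Step 4: demand=4,sold=3 ship[2->3]=3 ship[1->2]=3 ship[0->1]=2 prod=4 -> inv=[12 2 9 3]
Step 5: demand=4,sold=3 ship[2->3]=3 ship[1->2]=2 ship[0->1]=2 prod=4 -> inv=[14 2 8 3]
Step 6: demand=4,sold=3 ship[2->3]=3 ship[1->2]=2 ship[0->1]=2 prod=4 -> inv=[16 2 7 3]

16 2 7 3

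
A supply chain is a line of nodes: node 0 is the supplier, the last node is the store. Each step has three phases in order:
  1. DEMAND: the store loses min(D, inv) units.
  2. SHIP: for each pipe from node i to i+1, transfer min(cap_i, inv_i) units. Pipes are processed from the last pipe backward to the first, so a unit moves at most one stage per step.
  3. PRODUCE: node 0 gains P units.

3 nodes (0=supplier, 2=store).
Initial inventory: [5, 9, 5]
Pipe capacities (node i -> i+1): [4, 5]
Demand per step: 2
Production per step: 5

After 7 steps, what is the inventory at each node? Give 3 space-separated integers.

Step 1: demand=2,sold=2 ship[1->2]=5 ship[0->1]=4 prod=5 -> inv=[6 8 8]
Step 2: demand=2,sold=2 ship[1->2]=5 ship[0->1]=4 prod=5 -> inv=[7 7 11]
Step 3: demand=2,sold=2 ship[1->2]=5 ship[0->1]=4 prod=5 -> inv=[8 6 14]
Step 4: demand=2,sold=2 ship[1->2]=5 ship[0->1]=4 prod=5 -> inv=[9 5 17]
Step 5: demand=2,sold=2 ship[1->2]=5 ship[0->1]=4 prod=5 -> inv=[10 4 20]
Step 6: demand=2,sold=2 ship[1->2]=4 ship[0->1]=4 prod=5 -> inv=[11 4 22]
Step 7: demand=2,sold=2 ship[1->2]=4 ship[0->1]=4 prod=5 -> inv=[12 4 24]

12 4 24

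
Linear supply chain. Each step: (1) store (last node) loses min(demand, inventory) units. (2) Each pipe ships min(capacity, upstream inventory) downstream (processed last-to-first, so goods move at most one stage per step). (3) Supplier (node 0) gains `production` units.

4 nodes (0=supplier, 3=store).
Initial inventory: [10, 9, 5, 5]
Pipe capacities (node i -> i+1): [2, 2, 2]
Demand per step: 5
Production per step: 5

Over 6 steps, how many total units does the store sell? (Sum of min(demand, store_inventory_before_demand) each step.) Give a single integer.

Answer: 15

Derivation:
Step 1: sold=5 (running total=5) -> [13 9 5 2]
Step 2: sold=2 (running total=7) -> [16 9 5 2]
Step 3: sold=2 (running total=9) -> [19 9 5 2]
Step 4: sold=2 (running total=11) -> [22 9 5 2]
Step 5: sold=2 (running total=13) -> [25 9 5 2]
Step 6: sold=2 (running total=15) -> [28 9 5 2]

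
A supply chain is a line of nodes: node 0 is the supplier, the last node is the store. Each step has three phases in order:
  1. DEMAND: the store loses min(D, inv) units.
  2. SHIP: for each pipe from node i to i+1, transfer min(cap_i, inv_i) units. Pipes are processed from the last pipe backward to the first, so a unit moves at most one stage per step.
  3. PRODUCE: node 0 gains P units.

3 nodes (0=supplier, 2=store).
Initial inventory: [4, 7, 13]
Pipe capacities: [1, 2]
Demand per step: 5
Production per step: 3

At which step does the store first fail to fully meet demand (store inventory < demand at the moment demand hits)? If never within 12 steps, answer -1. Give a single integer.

Step 1: demand=5,sold=5 ship[1->2]=2 ship[0->1]=1 prod=3 -> [6 6 10]
Step 2: demand=5,sold=5 ship[1->2]=2 ship[0->1]=1 prod=3 -> [8 5 7]
Step 3: demand=5,sold=5 ship[1->2]=2 ship[0->1]=1 prod=3 -> [10 4 4]
Step 4: demand=5,sold=4 ship[1->2]=2 ship[0->1]=1 prod=3 -> [12 3 2]
Step 5: demand=5,sold=2 ship[1->2]=2 ship[0->1]=1 prod=3 -> [14 2 2]
Step 6: demand=5,sold=2 ship[1->2]=2 ship[0->1]=1 prod=3 -> [16 1 2]
Step 7: demand=5,sold=2 ship[1->2]=1 ship[0->1]=1 prod=3 -> [18 1 1]
Step 8: demand=5,sold=1 ship[1->2]=1 ship[0->1]=1 prod=3 -> [20 1 1]
Step 9: demand=5,sold=1 ship[1->2]=1 ship[0->1]=1 prod=3 -> [22 1 1]
Step 10: demand=5,sold=1 ship[1->2]=1 ship[0->1]=1 prod=3 -> [24 1 1]
Step 11: demand=5,sold=1 ship[1->2]=1 ship[0->1]=1 prod=3 -> [26 1 1]
Step 12: demand=5,sold=1 ship[1->2]=1 ship[0->1]=1 prod=3 -> [28 1 1]
First stockout at step 4

4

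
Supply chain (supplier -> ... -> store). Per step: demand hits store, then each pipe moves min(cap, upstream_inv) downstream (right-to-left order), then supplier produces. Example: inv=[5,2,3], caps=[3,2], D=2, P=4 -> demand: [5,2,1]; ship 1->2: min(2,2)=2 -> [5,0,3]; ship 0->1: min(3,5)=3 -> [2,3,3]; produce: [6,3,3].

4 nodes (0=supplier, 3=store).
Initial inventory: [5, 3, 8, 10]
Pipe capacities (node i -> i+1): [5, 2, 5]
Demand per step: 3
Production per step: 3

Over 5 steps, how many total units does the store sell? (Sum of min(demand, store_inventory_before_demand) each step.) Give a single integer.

Answer: 15

Derivation:
Step 1: sold=3 (running total=3) -> [3 6 5 12]
Step 2: sold=3 (running total=6) -> [3 7 2 14]
Step 3: sold=3 (running total=9) -> [3 8 2 13]
Step 4: sold=3 (running total=12) -> [3 9 2 12]
Step 5: sold=3 (running total=15) -> [3 10 2 11]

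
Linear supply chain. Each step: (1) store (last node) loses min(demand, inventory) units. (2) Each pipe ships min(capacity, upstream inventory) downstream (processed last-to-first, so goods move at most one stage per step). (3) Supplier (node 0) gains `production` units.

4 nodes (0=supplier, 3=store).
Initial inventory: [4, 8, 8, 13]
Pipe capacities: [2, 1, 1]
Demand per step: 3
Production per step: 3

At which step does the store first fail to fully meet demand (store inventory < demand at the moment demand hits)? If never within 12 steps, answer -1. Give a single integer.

Step 1: demand=3,sold=3 ship[2->3]=1 ship[1->2]=1 ship[0->1]=2 prod=3 -> [5 9 8 11]
Step 2: demand=3,sold=3 ship[2->3]=1 ship[1->2]=1 ship[0->1]=2 prod=3 -> [6 10 8 9]
Step 3: demand=3,sold=3 ship[2->3]=1 ship[1->2]=1 ship[0->1]=2 prod=3 -> [7 11 8 7]
Step 4: demand=3,sold=3 ship[2->3]=1 ship[1->2]=1 ship[0->1]=2 prod=3 -> [8 12 8 5]
Step 5: demand=3,sold=3 ship[2->3]=1 ship[1->2]=1 ship[0->1]=2 prod=3 -> [9 13 8 3]
Step 6: demand=3,sold=3 ship[2->3]=1 ship[1->2]=1 ship[0->1]=2 prod=3 -> [10 14 8 1]
Step 7: demand=3,sold=1 ship[2->3]=1 ship[1->2]=1 ship[0->1]=2 prod=3 -> [11 15 8 1]
Step 8: demand=3,sold=1 ship[2->3]=1 ship[1->2]=1 ship[0->1]=2 prod=3 -> [12 16 8 1]
Step 9: demand=3,sold=1 ship[2->3]=1 ship[1->2]=1 ship[0->1]=2 prod=3 -> [13 17 8 1]
Step 10: demand=3,sold=1 ship[2->3]=1 ship[1->2]=1 ship[0->1]=2 prod=3 -> [14 18 8 1]
Step 11: demand=3,sold=1 ship[2->3]=1 ship[1->2]=1 ship[0->1]=2 prod=3 -> [15 19 8 1]
Step 12: demand=3,sold=1 ship[2->3]=1 ship[1->2]=1 ship[0->1]=2 prod=3 -> [16 20 8 1]
First stockout at step 7

7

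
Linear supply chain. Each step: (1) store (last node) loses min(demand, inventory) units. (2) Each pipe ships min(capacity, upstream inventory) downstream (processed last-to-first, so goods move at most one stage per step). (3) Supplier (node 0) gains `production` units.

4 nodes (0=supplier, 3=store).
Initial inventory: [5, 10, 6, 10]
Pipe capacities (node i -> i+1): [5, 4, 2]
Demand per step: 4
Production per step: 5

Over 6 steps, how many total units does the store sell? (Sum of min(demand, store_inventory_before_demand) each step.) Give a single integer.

Answer: 20

Derivation:
Step 1: sold=4 (running total=4) -> [5 11 8 8]
Step 2: sold=4 (running total=8) -> [5 12 10 6]
Step 3: sold=4 (running total=12) -> [5 13 12 4]
Step 4: sold=4 (running total=16) -> [5 14 14 2]
Step 5: sold=2 (running total=18) -> [5 15 16 2]
Step 6: sold=2 (running total=20) -> [5 16 18 2]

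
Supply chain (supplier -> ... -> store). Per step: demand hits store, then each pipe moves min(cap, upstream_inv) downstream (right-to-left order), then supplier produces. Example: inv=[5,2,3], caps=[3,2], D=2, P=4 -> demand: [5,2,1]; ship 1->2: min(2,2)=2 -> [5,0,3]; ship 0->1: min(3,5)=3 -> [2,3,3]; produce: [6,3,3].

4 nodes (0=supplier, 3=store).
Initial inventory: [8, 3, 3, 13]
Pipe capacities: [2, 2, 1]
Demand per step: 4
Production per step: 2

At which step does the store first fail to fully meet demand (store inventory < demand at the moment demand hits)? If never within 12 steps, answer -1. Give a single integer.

Step 1: demand=4,sold=4 ship[2->3]=1 ship[1->2]=2 ship[0->1]=2 prod=2 -> [8 3 4 10]
Step 2: demand=4,sold=4 ship[2->3]=1 ship[1->2]=2 ship[0->1]=2 prod=2 -> [8 3 5 7]
Step 3: demand=4,sold=4 ship[2->3]=1 ship[1->2]=2 ship[0->1]=2 prod=2 -> [8 3 6 4]
Step 4: demand=4,sold=4 ship[2->3]=1 ship[1->2]=2 ship[0->1]=2 prod=2 -> [8 3 7 1]
Step 5: demand=4,sold=1 ship[2->3]=1 ship[1->2]=2 ship[0->1]=2 prod=2 -> [8 3 8 1]
Step 6: demand=4,sold=1 ship[2->3]=1 ship[1->2]=2 ship[0->1]=2 prod=2 -> [8 3 9 1]
Step 7: demand=4,sold=1 ship[2->3]=1 ship[1->2]=2 ship[0->1]=2 prod=2 -> [8 3 10 1]
Step 8: demand=4,sold=1 ship[2->3]=1 ship[1->2]=2 ship[0->1]=2 prod=2 -> [8 3 11 1]
Step 9: demand=4,sold=1 ship[2->3]=1 ship[1->2]=2 ship[0->1]=2 prod=2 -> [8 3 12 1]
Step 10: demand=4,sold=1 ship[2->3]=1 ship[1->2]=2 ship[0->1]=2 prod=2 -> [8 3 13 1]
Step 11: demand=4,sold=1 ship[2->3]=1 ship[1->2]=2 ship[0->1]=2 prod=2 -> [8 3 14 1]
Step 12: demand=4,sold=1 ship[2->3]=1 ship[1->2]=2 ship[0->1]=2 prod=2 -> [8 3 15 1]
First stockout at step 5

5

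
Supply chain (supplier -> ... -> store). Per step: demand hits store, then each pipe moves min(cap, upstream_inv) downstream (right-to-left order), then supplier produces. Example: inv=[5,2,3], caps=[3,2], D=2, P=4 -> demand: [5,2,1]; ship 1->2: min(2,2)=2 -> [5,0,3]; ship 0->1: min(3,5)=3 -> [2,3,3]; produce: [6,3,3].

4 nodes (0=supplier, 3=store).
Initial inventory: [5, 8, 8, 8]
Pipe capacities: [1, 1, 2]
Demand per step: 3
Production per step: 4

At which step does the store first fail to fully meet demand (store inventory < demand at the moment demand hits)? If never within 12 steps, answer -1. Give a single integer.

Step 1: demand=3,sold=3 ship[2->3]=2 ship[1->2]=1 ship[0->1]=1 prod=4 -> [8 8 7 7]
Step 2: demand=3,sold=3 ship[2->3]=2 ship[1->2]=1 ship[0->1]=1 prod=4 -> [11 8 6 6]
Step 3: demand=3,sold=3 ship[2->3]=2 ship[1->2]=1 ship[0->1]=1 prod=4 -> [14 8 5 5]
Step 4: demand=3,sold=3 ship[2->3]=2 ship[1->2]=1 ship[0->1]=1 prod=4 -> [17 8 4 4]
Step 5: demand=3,sold=3 ship[2->3]=2 ship[1->2]=1 ship[0->1]=1 prod=4 -> [20 8 3 3]
Step 6: demand=3,sold=3 ship[2->3]=2 ship[1->2]=1 ship[0->1]=1 prod=4 -> [23 8 2 2]
Step 7: demand=3,sold=2 ship[2->3]=2 ship[1->2]=1 ship[0->1]=1 prod=4 -> [26 8 1 2]
Step 8: demand=3,sold=2 ship[2->3]=1 ship[1->2]=1 ship[0->1]=1 prod=4 -> [29 8 1 1]
Step 9: demand=3,sold=1 ship[2->3]=1 ship[1->2]=1 ship[0->1]=1 prod=4 -> [32 8 1 1]
Step 10: demand=3,sold=1 ship[2->3]=1 ship[1->2]=1 ship[0->1]=1 prod=4 -> [35 8 1 1]
Step 11: demand=3,sold=1 ship[2->3]=1 ship[1->2]=1 ship[0->1]=1 prod=4 -> [38 8 1 1]
Step 12: demand=3,sold=1 ship[2->3]=1 ship[1->2]=1 ship[0->1]=1 prod=4 -> [41 8 1 1]
First stockout at step 7

7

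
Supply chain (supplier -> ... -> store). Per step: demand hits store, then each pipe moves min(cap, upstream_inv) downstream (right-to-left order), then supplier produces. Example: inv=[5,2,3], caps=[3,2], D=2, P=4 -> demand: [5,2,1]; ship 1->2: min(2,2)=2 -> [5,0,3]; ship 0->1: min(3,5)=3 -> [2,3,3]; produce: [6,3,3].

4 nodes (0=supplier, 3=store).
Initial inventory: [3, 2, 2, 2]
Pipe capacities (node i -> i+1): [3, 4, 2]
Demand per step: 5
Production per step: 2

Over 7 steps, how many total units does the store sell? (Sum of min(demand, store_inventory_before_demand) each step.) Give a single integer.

Step 1: sold=2 (running total=2) -> [2 3 2 2]
Step 2: sold=2 (running total=4) -> [2 2 3 2]
Step 3: sold=2 (running total=6) -> [2 2 3 2]
Step 4: sold=2 (running total=8) -> [2 2 3 2]
Step 5: sold=2 (running total=10) -> [2 2 3 2]
Step 6: sold=2 (running total=12) -> [2 2 3 2]
Step 7: sold=2 (running total=14) -> [2 2 3 2]

Answer: 14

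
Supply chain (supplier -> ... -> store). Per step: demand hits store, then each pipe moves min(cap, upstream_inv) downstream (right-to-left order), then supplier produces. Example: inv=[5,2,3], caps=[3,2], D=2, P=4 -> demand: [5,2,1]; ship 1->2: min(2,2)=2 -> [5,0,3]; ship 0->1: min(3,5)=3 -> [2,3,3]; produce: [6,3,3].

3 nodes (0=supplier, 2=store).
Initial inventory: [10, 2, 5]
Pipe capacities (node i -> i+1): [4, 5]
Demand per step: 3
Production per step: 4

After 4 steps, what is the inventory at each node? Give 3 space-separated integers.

Step 1: demand=3,sold=3 ship[1->2]=2 ship[0->1]=4 prod=4 -> inv=[10 4 4]
Step 2: demand=3,sold=3 ship[1->2]=4 ship[0->1]=4 prod=4 -> inv=[10 4 5]
Step 3: demand=3,sold=3 ship[1->2]=4 ship[0->1]=4 prod=4 -> inv=[10 4 6]
Step 4: demand=3,sold=3 ship[1->2]=4 ship[0->1]=4 prod=4 -> inv=[10 4 7]

10 4 7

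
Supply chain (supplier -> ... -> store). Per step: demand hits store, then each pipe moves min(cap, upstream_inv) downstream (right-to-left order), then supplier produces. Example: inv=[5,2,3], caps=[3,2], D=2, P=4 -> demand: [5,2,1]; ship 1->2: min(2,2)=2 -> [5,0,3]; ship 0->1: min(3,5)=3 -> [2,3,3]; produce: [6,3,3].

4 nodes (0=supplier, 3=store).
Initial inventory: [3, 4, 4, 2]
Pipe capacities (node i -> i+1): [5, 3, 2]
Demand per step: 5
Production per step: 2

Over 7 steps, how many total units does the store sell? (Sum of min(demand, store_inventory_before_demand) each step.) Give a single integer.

Answer: 14

Derivation:
Step 1: sold=2 (running total=2) -> [2 4 5 2]
Step 2: sold=2 (running total=4) -> [2 3 6 2]
Step 3: sold=2 (running total=6) -> [2 2 7 2]
Step 4: sold=2 (running total=8) -> [2 2 7 2]
Step 5: sold=2 (running total=10) -> [2 2 7 2]
Step 6: sold=2 (running total=12) -> [2 2 7 2]
Step 7: sold=2 (running total=14) -> [2 2 7 2]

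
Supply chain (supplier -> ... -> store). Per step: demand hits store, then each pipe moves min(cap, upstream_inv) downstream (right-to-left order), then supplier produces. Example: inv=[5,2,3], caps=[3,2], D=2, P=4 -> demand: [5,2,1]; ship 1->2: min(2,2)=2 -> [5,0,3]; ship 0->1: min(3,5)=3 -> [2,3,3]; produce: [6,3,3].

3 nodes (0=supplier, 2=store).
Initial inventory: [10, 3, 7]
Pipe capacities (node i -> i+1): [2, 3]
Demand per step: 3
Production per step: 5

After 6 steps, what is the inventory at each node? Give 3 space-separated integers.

Step 1: demand=3,sold=3 ship[1->2]=3 ship[0->1]=2 prod=5 -> inv=[13 2 7]
Step 2: demand=3,sold=3 ship[1->2]=2 ship[0->1]=2 prod=5 -> inv=[16 2 6]
Step 3: demand=3,sold=3 ship[1->2]=2 ship[0->1]=2 prod=5 -> inv=[19 2 5]
Step 4: demand=3,sold=3 ship[1->2]=2 ship[0->1]=2 prod=5 -> inv=[22 2 4]
Step 5: demand=3,sold=3 ship[1->2]=2 ship[0->1]=2 prod=5 -> inv=[25 2 3]
Step 6: demand=3,sold=3 ship[1->2]=2 ship[0->1]=2 prod=5 -> inv=[28 2 2]

28 2 2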